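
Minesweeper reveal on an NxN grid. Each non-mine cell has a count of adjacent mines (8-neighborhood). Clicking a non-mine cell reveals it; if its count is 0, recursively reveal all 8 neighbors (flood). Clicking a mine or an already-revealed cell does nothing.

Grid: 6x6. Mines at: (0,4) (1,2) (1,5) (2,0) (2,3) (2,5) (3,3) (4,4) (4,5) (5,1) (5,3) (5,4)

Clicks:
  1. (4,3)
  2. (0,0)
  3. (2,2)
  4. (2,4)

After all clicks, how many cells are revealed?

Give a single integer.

Click 1 (4,3) count=4: revealed 1 new [(4,3)] -> total=1
Click 2 (0,0) count=0: revealed 4 new [(0,0) (0,1) (1,0) (1,1)] -> total=5
Click 3 (2,2) count=3: revealed 1 new [(2,2)] -> total=6
Click 4 (2,4) count=4: revealed 1 new [(2,4)] -> total=7

Answer: 7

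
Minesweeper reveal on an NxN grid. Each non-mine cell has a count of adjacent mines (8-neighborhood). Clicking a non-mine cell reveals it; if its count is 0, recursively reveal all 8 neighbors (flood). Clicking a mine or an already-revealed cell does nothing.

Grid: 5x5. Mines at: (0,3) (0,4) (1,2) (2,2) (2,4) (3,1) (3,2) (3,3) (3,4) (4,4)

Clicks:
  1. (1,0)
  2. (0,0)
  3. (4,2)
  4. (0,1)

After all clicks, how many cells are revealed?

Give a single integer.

Answer: 7

Derivation:
Click 1 (1,0) count=0: revealed 6 new [(0,0) (0,1) (1,0) (1,1) (2,0) (2,1)] -> total=6
Click 2 (0,0) count=0: revealed 0 new [(none)] -> total=6
Click 3 (4,2) count=3: revealed 1 new [(4,2)] -> total=7
Click 4 (0,1) count=1: revealed 0 new [(none)] -> total=7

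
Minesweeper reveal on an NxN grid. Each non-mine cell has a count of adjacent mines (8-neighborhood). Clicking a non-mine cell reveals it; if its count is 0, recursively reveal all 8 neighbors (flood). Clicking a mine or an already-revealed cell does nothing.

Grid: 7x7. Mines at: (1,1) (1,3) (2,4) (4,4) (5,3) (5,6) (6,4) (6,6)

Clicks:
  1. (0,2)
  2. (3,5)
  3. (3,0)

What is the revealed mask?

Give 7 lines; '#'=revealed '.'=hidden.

Answer: ..#....
.......
####...
####.#.
####...
###....
###....

Derivation:
Click 1 (0,2) count=2: revealed 1 new [(0,2)] -> total=1
Click 2 (3,5) count=2: revealed 1 new [(3,5)] -> total=2
Click 3 (3,0) count=0: revealed 18 new [(2,0) (2,1) (2,2) (2,3) (3,0) (3,1) (3,2) (3,3) (4,0) (4,1) (4,2) (4,3) (5,0) (5,1) (5,2) (6,0) (6,1) (6,2)] -> total=20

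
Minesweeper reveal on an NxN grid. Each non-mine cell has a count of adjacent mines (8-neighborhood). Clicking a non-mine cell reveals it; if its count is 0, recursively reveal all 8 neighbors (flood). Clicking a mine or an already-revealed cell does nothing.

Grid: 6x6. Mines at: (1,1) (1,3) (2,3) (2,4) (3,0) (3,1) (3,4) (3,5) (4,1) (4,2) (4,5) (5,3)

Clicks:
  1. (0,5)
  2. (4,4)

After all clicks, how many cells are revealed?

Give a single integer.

Click 1 (0,5) count=0: revealed 4 new [(0,4) (0,5) (1,4) (1,5)] -> total=4
Click 2 (4,4) count=4: revealed 1 new [(4,4)] -> total=5

Answer: 5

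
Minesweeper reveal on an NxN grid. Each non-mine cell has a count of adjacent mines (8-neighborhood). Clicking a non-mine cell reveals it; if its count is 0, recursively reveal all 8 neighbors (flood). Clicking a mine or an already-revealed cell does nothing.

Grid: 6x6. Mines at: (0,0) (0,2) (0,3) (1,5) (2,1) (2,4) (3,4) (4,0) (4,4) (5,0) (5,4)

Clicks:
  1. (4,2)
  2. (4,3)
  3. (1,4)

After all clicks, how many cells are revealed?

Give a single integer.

Click 1 (4,2) count=0: revealed 9 new [(3,1) (3,2) (3,3) (4,1) (4,2) (4,3) (5,1) (5,2) (5,3)] -> total=9
Click 2 (4,3) count=3: revealed 0 new [(none)] -> total=9
Click 3 (1,4) count=3: revealed 1 new [(1,4)] -> total=10

Answer: 10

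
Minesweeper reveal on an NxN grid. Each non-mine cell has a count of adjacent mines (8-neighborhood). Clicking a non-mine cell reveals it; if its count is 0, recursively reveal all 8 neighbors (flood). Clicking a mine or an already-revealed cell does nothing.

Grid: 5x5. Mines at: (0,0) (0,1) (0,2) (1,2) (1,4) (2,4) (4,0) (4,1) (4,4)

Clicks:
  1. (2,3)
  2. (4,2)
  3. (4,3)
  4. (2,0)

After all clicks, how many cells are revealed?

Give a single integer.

Click 1 (2,3) count=3: revealed 1 new [(2,3)] -> total=1
Click 2 (4,2) count=1: revealed 1 new [(4,2)] -> total=2
Click 3 (4,3) count=1: revealed 1 new [(4,3)] -> total=3
Click 4 (2,0) count=0: revealed 6 new [(1,0) (1,1) (2,0) (2,1) (3,0) (3,1)] -> total=9

Answer: 9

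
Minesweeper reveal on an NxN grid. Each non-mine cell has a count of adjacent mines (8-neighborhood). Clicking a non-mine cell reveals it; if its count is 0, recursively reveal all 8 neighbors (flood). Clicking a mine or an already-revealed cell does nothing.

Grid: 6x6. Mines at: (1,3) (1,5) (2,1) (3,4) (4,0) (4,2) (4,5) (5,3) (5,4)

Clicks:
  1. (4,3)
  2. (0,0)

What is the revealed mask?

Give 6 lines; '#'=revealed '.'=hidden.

Answer: ###...
###...
......
......
...#..
......

Derivation:
Click 1 (4,3) count=4: revealed 1 new [(4,3)] -> total=1
Click 2 (0,0) count=0: revealed 6 new [(0,0) (0,1) (0,2) (1,0) (1,1) (1,2)] -> total=7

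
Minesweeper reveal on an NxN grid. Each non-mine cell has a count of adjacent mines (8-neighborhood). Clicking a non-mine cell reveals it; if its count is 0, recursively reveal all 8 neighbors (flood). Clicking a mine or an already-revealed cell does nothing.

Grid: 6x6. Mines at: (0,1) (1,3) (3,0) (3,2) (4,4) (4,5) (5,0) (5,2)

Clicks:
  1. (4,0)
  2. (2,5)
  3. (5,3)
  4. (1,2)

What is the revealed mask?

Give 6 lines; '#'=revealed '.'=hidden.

Click 1 (4,0) count=2: revealed 1 new [(4,0)] -> total=1
Click 2 (2,5) count=0: revealed 8 new [(0,4) (0,5) (1,4) (1,5) (2,4) (2,5) (3,4) (3,5)] -> total=9
Click 3 (5,3) count=2: revealed 1 new [(5,3)] -> total=10
Click 4 (1,2) count=2: revealed 1 new [(1,2)] -> total=11

Answer: ....##
..#.##
....##
....##
#.....
...#..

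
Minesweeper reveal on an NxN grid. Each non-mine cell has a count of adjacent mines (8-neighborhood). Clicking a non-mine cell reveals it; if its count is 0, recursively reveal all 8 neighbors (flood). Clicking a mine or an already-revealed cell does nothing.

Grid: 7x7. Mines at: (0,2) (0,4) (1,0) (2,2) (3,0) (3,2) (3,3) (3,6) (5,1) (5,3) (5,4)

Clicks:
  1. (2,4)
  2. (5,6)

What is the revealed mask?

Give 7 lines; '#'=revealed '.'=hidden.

Answer: .......
.......
....#..
.......
.....##
.....##
.....##

Derivation:
Click 1 (2,4) count=1: revealed 1 new [(2,4)] -> total=1
Click 2 (5,6) count=0: revealed 6 new [(4,5) (4,6) (5,5) (5,6) (6,5) (6,6)] -> total=7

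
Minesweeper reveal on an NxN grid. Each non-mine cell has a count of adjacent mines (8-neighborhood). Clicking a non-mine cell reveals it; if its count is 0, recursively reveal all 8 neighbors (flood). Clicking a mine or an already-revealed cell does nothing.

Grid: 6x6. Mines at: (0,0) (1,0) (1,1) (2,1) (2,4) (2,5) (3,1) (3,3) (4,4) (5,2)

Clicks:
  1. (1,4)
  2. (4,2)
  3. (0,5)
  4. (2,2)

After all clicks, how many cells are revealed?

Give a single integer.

Click 1 (1,4) count=2: revealed 1 new [(1,4)] -> total=1
Click 2 (4,2) count=3: revealed 1 new [(4,2)] -> total=2
Click 3 (0,5) count=0: revealed 7 new [(0,2) (0,3) (0,4) (0,5) (1,2) (1,3) (1,5)] -> total=9
Click 4 (2,2) count=4: revealed 1 new [(2,2)] -> total=10

Answer: 10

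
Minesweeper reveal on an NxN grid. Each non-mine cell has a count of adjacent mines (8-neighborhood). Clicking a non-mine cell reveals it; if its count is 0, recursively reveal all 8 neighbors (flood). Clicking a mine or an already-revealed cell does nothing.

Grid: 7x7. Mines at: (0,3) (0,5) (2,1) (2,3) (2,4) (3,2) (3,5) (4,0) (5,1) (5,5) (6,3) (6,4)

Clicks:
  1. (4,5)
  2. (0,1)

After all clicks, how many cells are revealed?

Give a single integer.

Click 1 (4,5) count=2: revealed 1 new [(4,5)] -> total=1
Click 2 (0,1) count=0: revealed 6 new [(0,0) (0,1) (0,2) (1,0) (1,1) (1,2)] -> total=7

Answer: 7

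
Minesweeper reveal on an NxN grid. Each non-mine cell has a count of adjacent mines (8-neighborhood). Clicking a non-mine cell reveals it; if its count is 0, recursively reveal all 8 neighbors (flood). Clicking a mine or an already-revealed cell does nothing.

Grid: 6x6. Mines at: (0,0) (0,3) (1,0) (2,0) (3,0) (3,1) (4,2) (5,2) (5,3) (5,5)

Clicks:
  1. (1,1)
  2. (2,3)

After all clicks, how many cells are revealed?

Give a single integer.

Click 1 (1,1) count=3: revealed 1 new [(1,1)] -> total=1
Click 2 (2,3) count=0: revealed 17 new [(0,4) (0,5) (1,2) (1,3) (1,4) (1,5) (2,2) (2,3) (2,4) (2,5) (3,2) (3,3) (3,4) (3,5) (4,3) (4,4) (4,5)] -> total=18

Answer: 18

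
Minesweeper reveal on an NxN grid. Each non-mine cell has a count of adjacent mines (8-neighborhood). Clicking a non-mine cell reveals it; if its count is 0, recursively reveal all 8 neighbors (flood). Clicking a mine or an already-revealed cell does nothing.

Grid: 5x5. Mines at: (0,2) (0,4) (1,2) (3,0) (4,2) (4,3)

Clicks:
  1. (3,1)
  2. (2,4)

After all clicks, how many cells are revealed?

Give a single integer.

Click 1 (3,1) count=2: revealed 1 new [(3,1)] -> total=1
Click 2 (2,4) count=0: revealed 6 new [(1,3) (1,4) (2,3) (2,4) (3,3) (3,4)] -> total=7

Answer: 7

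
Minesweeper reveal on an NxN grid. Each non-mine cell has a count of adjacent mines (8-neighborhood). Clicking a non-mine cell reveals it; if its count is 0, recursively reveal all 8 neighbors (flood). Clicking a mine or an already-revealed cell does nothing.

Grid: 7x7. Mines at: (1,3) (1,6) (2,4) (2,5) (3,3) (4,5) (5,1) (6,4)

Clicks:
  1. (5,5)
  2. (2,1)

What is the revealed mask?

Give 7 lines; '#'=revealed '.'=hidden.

Answer: ###....
###....
###....
###....
###....
.....#.
.......

Derivation:
Click 1 (5,5) count=2: revealed 1 new [(5,5)] -> total=1
Click 2 (2,1) count=0: revealed 15 new [(0,0) (0,1) (0,2) (1,0) (1,1) (1,2) (2,0) (2,1) (2,2) (3,0) (3,1) (3,2) (4,0) (4,1) (4,2)] -> total=16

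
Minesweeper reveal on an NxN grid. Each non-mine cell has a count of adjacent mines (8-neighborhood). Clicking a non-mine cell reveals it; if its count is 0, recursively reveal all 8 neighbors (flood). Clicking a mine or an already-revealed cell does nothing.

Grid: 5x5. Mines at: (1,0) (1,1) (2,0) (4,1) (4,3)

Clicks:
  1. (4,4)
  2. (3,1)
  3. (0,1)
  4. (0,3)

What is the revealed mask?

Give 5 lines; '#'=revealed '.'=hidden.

Click 1 (4,4) count=1: revealed 1 new [(4,4)] -> total=1
Click 2 (3,1) count=2: revealed 1 new [(3,1)] -> total=2
Click 3 (0,1) count=2: revealed 1 new [(0,1)] -> total=3
Click 4 (0,3) count=0: revealed 12 new [(0,2) (0,3) (0,4) (1,2) (1,3) (1,4) (2,2) (2,3) (2,4) (3,2) (3,3) (3,4)] -> total=15

Answer: .####
..###
..###
.####
....#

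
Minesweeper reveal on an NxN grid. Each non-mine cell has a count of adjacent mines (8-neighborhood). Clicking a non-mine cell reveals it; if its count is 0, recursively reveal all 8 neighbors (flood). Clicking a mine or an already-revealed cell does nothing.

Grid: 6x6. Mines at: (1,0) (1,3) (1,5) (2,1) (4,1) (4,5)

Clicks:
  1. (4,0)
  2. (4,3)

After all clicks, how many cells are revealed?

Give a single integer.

Answer: 13

Derivation:
Click 1 (4,0) count=1: revealed 1 new [(4,0)] -> total=1
Click 2 (4,3) count=0: revealed 12 new [(2,2) (2,3) (2,4) (3,2) (3,3) (3,4) (4,2) (4,3) (4,4) (5,2) (5,3) (5,4)] -> total=13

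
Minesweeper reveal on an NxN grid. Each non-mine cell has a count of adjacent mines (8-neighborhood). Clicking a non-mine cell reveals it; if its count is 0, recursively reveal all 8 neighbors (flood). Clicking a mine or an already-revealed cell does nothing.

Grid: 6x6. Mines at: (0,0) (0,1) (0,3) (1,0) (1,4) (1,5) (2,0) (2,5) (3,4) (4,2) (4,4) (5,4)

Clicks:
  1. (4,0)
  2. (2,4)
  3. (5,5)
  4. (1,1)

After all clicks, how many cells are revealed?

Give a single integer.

Click 1 (4,0) count=0: revealed 6 new [(3,0) (3,1) (4,0) (4,1) (5,0) (5,1)] -> total=6
Click 2 (2,4) count=4: revealed 1 new [(2,4)] -> total=7
Click 3 (5,5) count=2: revealed 1 new [(5,5)] -> total=8
Click 4 (1,1) count=4: revealed 1 new [(1,1)] -> total=9

Answer: 9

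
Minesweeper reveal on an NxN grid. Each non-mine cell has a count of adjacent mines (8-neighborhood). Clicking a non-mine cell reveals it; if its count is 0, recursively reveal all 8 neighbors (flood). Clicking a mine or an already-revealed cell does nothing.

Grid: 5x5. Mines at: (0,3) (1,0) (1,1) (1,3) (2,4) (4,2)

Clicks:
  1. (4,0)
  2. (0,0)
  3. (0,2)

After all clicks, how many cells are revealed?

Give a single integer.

Click 1 (4,0) count=0: revealed 6 new [(2,0) (2,1) (3,0) (3,1) (4,0) (4,1)] -> total=6
Click 2 (0,0) count=2: revealed 1 new [(0,0)] -> total=7
Click 3 (0,2) count=3: revealed 1 new [(0,2)] -> total=8

Answer: 8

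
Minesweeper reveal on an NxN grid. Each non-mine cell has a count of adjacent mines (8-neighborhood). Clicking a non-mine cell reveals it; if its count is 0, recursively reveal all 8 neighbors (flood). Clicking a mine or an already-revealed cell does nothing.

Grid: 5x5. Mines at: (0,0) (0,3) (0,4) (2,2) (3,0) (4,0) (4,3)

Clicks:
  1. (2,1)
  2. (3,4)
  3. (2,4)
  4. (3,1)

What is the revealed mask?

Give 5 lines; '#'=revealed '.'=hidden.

Answer: .....
...##
.#.##
.#.##
.....

Derivation:
Click 1 (2,1) count=2: revealed 1 new [(2,1)] -> total=1
Click 2 (3,4) count=1: revealed 1 new [(3,4)] -> total=2
Click 3 (2,4) count=0: revealed 5 new [(1,3) (1,4) (2,3) (2,4) (3,3)] -> total=7
Click 4 (3,1) count=3: revealed 1 new [(3,1)] -> total=8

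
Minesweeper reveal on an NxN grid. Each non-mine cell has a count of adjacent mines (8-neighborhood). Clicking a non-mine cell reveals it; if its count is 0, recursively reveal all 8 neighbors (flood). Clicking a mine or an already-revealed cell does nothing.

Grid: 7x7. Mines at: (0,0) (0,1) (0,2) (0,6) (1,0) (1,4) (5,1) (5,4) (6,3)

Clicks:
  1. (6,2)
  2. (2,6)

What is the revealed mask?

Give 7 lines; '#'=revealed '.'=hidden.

Answer: .......
.###.##
#######
#######
#######
.....##
..#..##

Derivation:
Click 1 (6,2) count=2: revealed 1 new [(6,2)] -> total=1
Click 2 (2,6) count=0: revealed 30 new [(1,1) (1,2) (1,3) (1,5) (1,6) (2,0) (2,1) (2,2) (2,3) (2,4) (2,5) (2,6) (3,0) (3,1) (3,2) (3,3) (3,4) (3,5) (3,6) (4,0) (4,1) (4,2) (4,3) (4,4) (4,5) (4,6) (5,5) (5,6) (6,5) (6,6)] -> total=31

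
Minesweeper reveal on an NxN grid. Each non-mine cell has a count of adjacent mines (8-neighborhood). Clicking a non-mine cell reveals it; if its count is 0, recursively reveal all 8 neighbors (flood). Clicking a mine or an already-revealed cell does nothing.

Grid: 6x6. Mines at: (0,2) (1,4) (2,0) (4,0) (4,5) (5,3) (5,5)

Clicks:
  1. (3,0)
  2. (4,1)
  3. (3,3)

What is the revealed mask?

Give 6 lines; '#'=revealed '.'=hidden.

Answer: ......
.###..
.####.
#####.
.####.
......

Derivation:
Click 1 (3,0) count=2: revealed 1 new [(3,0)] -> total=1
Click 2 (4,1) count=1: revealed 1 new [(4,1)] -> total=2
Click 3 (3,3) count=0: revealed 14 new [(1,1) (1,2) (1,3) (2,1) (2,2) (2,3) (2,4) (3,1) (3,2) (3,3) (3,4) (4,2) (4,3) (4,4)] -> total=16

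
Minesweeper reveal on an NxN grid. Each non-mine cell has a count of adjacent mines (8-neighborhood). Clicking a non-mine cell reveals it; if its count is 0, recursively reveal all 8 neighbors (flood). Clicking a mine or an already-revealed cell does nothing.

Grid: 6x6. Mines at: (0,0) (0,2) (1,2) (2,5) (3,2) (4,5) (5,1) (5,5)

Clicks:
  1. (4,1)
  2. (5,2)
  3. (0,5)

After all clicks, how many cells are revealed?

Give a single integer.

Answer: 8

Derivation:
Click 1 (4,1) count=2: revealed 1 new [(4,1)] -> total=1
Click 2 (5,2) count=1: revealed 1 new [(5,2)] -> total=2
Click 3 (0,5) count=0: revealed 6 new [(0,3) (0,4) (0,5) (1,3) (1,4) (1,5)] -> total=8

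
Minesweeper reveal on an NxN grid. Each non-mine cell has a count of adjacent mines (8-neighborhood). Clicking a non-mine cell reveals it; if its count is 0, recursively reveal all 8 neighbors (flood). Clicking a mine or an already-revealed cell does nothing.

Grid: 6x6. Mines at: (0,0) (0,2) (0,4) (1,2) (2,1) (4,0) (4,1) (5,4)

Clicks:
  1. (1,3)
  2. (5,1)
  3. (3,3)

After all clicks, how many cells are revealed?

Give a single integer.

Answer: 16

Derivation:
Click 1 (1,3) count=3: revealed 1 new [(1,3)] -> total=1
Click 2 (5,1) count=2: revealed 1 new [(5,1)] -> total=2
Click 3 (3,3) count=0: revealed 14 new [(1,4) (1,5) (2,2) (2,3) (2,4) (2,5) (3,2) (3,3) (3,4) (3,5) (4,2) (4,3) (4,4) (4,5)] -> total=16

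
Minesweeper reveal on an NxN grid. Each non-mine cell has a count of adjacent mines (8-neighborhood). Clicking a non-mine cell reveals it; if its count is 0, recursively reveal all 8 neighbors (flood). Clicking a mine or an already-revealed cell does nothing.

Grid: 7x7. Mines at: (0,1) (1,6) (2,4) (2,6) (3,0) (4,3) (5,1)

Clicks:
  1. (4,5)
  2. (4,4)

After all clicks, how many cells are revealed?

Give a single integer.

Answer: 16

Derivation:
Click 1 (4,5) count=0: revealed 16 new [(3,4) (3,5) (3,6) (4,4) (4,5) (4,6) (5,2) (5,3) (5,4) (5,5) (5,6) (6,2) (6,3) (6,4) (6,5) (6,6)] -> total=16
Click 2 (4,4) count=1: revealed 0 new [(none)] -> total=16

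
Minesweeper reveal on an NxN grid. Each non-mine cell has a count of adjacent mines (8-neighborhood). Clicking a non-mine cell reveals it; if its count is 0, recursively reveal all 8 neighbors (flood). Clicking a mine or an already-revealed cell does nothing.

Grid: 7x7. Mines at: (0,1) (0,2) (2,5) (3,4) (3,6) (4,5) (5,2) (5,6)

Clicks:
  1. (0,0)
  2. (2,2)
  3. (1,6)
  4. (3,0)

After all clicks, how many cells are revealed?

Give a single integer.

Click 1 (0,0) count=1: revealed 1 new [(0,0)] -> total=1
Click 2 (2,2) count=0: revealed 20 new [(1,0) (1,1) (1,2) (1,3) (2,0) (2,1) (2,2) (2,3) (3,0) (3,1) (3,2) (3,3) (4,0) (4,1) (4,2) (4,3) (5,0) (5,1) (6,0) (6,1)] -> total=21
Click 3 (1,6) count=1: revealed 1 new [(1,6)] -> total=22
Click 4 (3,0) count=0: revealed 0 new [(none)] -> total=22

Answer: 22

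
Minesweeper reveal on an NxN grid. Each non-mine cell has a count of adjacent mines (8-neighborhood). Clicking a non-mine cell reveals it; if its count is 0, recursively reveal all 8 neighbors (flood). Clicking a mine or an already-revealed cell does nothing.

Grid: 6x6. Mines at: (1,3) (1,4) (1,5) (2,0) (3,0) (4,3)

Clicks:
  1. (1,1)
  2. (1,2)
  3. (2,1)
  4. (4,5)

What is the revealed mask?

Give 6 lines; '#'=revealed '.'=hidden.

Answer: ......
.##...
.#..##
....##
....##
....##

Derivation:
Click 1 (1,1) count=1: revealed 1 new [(1,1)] -> total=1
Click 2 (1,2) count=1: revealed 1 new [(1,2)] -> total=2
Click 3 (2,1) count=2: revealed 1 new [(2,1)] -> total=3
Click 4 (4,5) count=0: revealed 8 new [(2,4) (2,5) (3,4) (3,5) (4,4) (4,5) (5,4) (5,5)] -> total=11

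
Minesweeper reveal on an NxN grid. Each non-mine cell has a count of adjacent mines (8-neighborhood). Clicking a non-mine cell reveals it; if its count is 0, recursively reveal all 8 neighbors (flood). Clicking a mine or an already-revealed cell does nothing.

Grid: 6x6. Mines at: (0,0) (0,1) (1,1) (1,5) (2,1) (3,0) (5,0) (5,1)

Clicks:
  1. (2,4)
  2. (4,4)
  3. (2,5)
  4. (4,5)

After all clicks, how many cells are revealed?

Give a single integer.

Click 1 (2,4) count=1: revealed 1 new [(2,4)] -> total=1
Click 2 (4,4) count=0: revealed 21 new [(0,2) (0,3) (0,4) (1,2) (1,3) (1,4) (2,2) (2,3) (2,5) (3,2) (3,3) (3,4) (3,5) (4,2) (4,3) (4,4) (4,5) (5,2) (5,3) (5,4) (5,5)] -> total=22
Click 3 (2,5) count=1: revealed 0 new [(none)] -> total=22
Click 4 (4,5) count=0: revealed 0 new [(none)] -> total=22

Answer: 22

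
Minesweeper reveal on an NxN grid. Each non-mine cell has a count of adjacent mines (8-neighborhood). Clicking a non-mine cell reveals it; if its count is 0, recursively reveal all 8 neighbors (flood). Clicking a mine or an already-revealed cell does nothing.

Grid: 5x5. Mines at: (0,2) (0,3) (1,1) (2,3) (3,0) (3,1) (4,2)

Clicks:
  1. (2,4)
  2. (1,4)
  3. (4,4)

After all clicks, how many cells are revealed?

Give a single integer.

Answer: 6

Derivation:
Click 1 (2,4) count=1: revealed 1 new [(2,4)] -> total=1
Click 2 (1,4) count=2: revealed 1 new [(1,4)] -> total=2
Click 3 (4,4) count=0: revealed 4 new [(3,3) (3,4) (4,3) (4,4)] -> total=6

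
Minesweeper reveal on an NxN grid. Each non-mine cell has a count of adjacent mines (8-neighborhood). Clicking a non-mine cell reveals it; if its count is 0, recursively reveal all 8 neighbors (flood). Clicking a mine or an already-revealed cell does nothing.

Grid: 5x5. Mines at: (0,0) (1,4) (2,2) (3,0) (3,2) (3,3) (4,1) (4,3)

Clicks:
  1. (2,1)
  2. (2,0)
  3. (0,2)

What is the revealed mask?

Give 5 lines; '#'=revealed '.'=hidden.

Answer: .###.
.###.
##...
.....
.....

Derivation:
Click 1 (2,1) count=3: revealed 1 new [(2,1)] -> total=1
Click 2 (2,0) count=1: revealed 1 new [(2,0)] -> total=2
Click 3 (0,2) count=0: revealed 6 new [(0,1) (0,2) (0,3) (1,1) (1,2) (1,3)] -> total=8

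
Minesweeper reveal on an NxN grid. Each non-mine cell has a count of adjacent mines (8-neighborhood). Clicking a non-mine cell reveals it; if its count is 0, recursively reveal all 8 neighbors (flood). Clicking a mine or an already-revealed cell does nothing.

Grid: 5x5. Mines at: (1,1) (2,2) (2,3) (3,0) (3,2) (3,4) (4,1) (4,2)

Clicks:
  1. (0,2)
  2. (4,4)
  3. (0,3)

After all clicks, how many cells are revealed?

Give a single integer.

Click 1 (0,2) count=1: revealed 1 new [(0,2)] -> total=1
Click 2 (4,4) count=1: revealed 1 new [(4,4)] -> total=2
Click 3 (0,3) count=0: revealed 5 new [(0,3) (0,4) (1,2) (1,3) (1,4)] -> total=7

Answer: 7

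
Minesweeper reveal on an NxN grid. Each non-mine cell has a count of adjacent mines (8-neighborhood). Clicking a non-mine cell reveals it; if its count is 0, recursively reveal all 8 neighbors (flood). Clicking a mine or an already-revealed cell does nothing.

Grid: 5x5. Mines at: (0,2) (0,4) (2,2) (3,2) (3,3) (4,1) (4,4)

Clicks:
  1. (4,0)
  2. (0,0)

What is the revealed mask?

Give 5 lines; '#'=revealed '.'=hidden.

Answer: ##...
##...
##...
##...
#....

Derivation:
Click 1 (4,0) count=1: revealed 1 new [(4,0)] -> total=1
Click 2 (0,0) count=0: revealed 8 new [(0,0) (0,1) (1,0) (1,1) (2,0) (2,1) (3,0) (3,1)] -> total=9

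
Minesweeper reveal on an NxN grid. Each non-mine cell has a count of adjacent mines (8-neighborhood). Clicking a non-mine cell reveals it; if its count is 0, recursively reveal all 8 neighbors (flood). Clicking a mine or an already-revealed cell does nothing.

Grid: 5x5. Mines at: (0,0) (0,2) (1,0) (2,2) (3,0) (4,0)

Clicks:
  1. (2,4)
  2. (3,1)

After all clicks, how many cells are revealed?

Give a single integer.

Click 1 (2,4) count=0: revealed 14 new [(0,3) (0,4) (1,3) (1,4) (2,3) (2,4) (3,1) (3,2) (3,3) (3,4) (4,1) (4,2) (4,3) (4,4)] -> total=14
Click 2 (3,1) count=3: revealed 0 new [(none)] -> total=14

Answer: 14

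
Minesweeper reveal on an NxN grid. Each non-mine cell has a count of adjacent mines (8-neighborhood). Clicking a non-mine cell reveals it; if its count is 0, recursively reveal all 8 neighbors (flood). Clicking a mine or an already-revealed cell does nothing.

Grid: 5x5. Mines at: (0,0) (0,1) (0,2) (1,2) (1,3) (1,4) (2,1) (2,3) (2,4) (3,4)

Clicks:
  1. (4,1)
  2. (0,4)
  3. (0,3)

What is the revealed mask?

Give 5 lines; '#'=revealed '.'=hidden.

Answer: ...##
.....
.....
####.
####.

Derivation:
Click 1 (4,1) count=0: revealed 8 new [(3,0) (3,1) (3,2) (3,3) (4,0) (4,1) (4,2) (4,3)] -> total=8
Click 2 (0,4) count=2: revealed 1 new [(0,4)] -> total=9
Click 3 (0,3) count=4: revealed 1 new [(0,3)] -> total=10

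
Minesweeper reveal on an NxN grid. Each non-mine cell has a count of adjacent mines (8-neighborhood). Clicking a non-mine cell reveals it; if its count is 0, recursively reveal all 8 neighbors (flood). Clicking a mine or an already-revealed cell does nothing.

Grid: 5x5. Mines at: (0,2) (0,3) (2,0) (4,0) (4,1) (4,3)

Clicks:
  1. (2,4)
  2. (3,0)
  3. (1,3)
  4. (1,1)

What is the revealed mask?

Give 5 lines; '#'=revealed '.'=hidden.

Answer: .....
.####
.####
#####
.....

Derivation:
Click 1 (2,4) count=0: revealed 12 new [(1,1) (1,2) (1,3) (1,4) (2,1) (2,2) (2,3) (2,4) (3,1) (3,2) (3,3) (3,4)] -> total=12
Click 2 (3,0) count=3: revealed 1 new [(3,0)] -> total=13
Click 3 (1,3) count=2: revealed 0 new [(none)] -> total=13
Click 4 (1,1) count=2: revealed 0 new [(none)] -> total=13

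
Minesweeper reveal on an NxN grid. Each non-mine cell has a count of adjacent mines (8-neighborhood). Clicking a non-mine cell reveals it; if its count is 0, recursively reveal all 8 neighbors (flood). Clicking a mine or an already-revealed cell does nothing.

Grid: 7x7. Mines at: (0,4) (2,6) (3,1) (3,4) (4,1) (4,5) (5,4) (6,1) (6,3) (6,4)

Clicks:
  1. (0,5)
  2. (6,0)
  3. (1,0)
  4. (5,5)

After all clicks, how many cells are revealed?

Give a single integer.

Answer: 15

Derivation:
Click 1 (0,5) count=1: revealed 1 new [(0,5)] -> total=1
Click 2 (6,0) count=1: revealed 1 new [(6,0)] -> total=2
Click 3 (1,0) count=0: revealed 12 new [(0,0) (0,1) (0,2) (0,3) (1,0) (1,1) (1,2) (1,3) (2,0) (2,1) (2,2) (2,3)] -> total=14
Click 4 (5,5) count=3: revealed 1 new [(5,5)] -> total=15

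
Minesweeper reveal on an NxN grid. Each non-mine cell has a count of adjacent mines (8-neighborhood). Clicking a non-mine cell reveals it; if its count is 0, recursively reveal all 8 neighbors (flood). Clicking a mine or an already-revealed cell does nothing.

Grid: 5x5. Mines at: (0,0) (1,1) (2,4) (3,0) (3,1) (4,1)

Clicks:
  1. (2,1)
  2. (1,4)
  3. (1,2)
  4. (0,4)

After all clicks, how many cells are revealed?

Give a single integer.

Click 1 (2,1) count=3: revealed 1 new [(2,1)] -> total=1
Click 2 (1,4) count=1: revealed 1 new [(1,4)] -> total=2
Click 3 (1,2) count=1: revealed 1 new [(1,2)] -> total=3
Click 4 (0,4) count=0: revealed 4 new [(0,2) (0,3) (0,4) (1,3)] -> total=7

Answer: 7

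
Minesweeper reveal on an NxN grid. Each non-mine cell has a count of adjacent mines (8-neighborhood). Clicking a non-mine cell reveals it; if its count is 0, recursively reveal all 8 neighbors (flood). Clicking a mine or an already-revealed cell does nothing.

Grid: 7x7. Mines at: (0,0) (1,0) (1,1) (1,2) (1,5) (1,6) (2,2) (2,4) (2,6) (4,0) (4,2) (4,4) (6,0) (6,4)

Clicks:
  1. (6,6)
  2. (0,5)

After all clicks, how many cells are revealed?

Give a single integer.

Click 1 (6,6) count=0: revealed 8 new [(3,5) (3,6) (4,5) (4,6) (5,5) (5,6) (6,5) (6,6)] -> total=8
Click 2 (0,5) count=2: revealed 1 new [(0,5)] -> total=9

Answer: 9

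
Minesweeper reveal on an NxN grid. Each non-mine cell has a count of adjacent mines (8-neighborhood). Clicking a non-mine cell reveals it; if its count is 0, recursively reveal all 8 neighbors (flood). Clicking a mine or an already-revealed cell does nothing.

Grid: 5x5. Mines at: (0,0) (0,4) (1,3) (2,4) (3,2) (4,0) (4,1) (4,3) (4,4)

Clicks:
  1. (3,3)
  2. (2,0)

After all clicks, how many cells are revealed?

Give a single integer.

Answer: 7

Derivation:
Click 1 (3,3) count=4: revealed 1 new [(3,3)] -> total=1
Click 2 (2,0) count=0: revealed 6 new [(1,0) (1,1) (2,0) (2,1) (3,0) (3,1)] -> total=7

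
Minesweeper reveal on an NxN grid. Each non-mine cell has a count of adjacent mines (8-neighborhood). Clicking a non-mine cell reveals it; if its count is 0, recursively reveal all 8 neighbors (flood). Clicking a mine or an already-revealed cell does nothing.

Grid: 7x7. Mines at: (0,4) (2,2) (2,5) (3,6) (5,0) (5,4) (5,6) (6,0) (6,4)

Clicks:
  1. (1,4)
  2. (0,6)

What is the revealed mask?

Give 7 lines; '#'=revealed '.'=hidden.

Click 1 (1,4) count=2: revealed 1 new [(1,4)] -> total=1
Click 2 (0,6) count=0: revealed 4 new [(0,5) (0,6) (1,5) (1,6)] -> total=5

Answer: .....##
....###
.......
.......
.......
.......
.......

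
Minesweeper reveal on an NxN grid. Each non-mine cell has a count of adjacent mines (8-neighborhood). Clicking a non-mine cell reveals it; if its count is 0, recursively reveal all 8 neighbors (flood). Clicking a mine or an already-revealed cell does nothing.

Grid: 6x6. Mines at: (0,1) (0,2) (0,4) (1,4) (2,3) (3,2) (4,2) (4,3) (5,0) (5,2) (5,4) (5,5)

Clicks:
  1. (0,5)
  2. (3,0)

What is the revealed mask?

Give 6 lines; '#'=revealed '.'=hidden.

Click 1 (0,5) count=2: revealed 1 new [(0,5)] -> total=1
Click 2 (3,0) count=0: revealed 8 new [(1,0) (1,1) (2,0) (2,1) (3,0) (3,1) (4,0) (4,1)] -> total=9

Answer: .....#
##....
##....
##....
##....
......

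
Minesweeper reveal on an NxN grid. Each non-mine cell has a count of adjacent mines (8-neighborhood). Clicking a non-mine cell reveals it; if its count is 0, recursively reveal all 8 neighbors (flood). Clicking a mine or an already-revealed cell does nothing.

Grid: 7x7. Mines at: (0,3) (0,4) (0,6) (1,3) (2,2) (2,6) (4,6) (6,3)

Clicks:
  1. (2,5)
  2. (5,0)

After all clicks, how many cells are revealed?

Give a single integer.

Click 1 (2,5) count=1: revealed 1 new [(2,5)] -> total=1
Click 2 (5,0) count=0: revealed 31 new [(0,0) (0,1) (0,2) (1,0) (1,1) (1,2) (2,0) (2,1) (2,3) (2,4) (3,0) (3,1) (3,2) (3,3) (3,4) (3,5) (4,0) (4,1) (4,2) (4,3) (4,4) (4,5) (5,0) (5,1) (5,2) (5,3) (5,4) (5,5) (6,0) (6,1) (6,2)] -> total=32

Answer: 32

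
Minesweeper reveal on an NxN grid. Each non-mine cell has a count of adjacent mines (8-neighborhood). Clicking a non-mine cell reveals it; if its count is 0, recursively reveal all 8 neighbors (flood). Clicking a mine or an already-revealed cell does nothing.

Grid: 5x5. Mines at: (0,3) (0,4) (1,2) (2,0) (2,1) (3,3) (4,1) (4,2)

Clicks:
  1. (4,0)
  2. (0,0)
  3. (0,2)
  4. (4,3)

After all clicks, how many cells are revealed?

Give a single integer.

Answer: 7

Derivation:
Click 1 (4,0) count=1: revealed 1 new [(4,0)] -> total=1
Click 2 (0,0) count=0: revealed 4 new [(0,0) (0,1) (1,0) (1,1)] -> total=5
Click 3 (0,2) count=2: revealed 1 new [(0,2)] -> total=6
Click 4 (4,3) count=2: revealed 1 new [(4,3)] -> total=7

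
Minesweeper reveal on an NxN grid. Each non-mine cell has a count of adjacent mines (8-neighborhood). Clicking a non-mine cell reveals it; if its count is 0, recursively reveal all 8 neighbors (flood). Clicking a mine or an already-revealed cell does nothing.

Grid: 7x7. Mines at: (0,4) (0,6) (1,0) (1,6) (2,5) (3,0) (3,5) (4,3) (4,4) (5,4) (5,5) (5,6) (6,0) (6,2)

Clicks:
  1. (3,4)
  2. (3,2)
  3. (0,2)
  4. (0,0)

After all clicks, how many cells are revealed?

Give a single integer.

Answer: 16

Derivation:
Click 1 (3,4) count=4: revealed 1 new [(3,4)] -> total=1
Click 2 (3,2) count=1: revealed 1 new [(3,2)] -> total=2
Click 3 (0,2) count=0: revealed 13 new [(0,1) (0,2) (0,3) (1,1) (1,2) (1,3) (1,4) (2,1) (2,2) (2,3) (2,4) (3,1) (3,3)] -> total=15
Click 4 (0,0) count=1: revealed 1 new [(0,0)] -> total=16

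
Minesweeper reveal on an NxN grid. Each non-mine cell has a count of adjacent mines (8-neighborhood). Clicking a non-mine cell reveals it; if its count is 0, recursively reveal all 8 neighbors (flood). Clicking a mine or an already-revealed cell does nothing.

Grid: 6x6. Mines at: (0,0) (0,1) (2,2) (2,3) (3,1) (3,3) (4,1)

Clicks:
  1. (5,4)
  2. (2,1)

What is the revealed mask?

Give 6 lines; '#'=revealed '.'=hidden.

Click 1 (5,4) count=0: revealed 20 new [(0,2) (0,3) (0,4) (0,5) (1,2) (1,3) (1,4) (1,5) (2,4) (2,5) (3,4) (3,5) (4,2) (4,3) (4,4) (4,5) (5,2) (5,3) (5,4) (5,5)] -> total=20
Click 2 (2,1) count=2: revealed 1 new [(2,1)] -> total=21

Answer: ..####
..####
.#..##
....##
..####
..####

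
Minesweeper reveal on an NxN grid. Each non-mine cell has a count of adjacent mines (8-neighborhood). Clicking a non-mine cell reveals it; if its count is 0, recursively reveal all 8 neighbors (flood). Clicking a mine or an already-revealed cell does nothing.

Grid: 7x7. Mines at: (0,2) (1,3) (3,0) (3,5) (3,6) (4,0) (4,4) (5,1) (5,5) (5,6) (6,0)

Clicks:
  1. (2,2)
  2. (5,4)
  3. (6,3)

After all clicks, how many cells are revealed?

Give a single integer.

Click 1 (2,2) count=1: revealed 1 new [(2,2)] -> total=1
Click 2 (5,4) count=2: revealed 1 new [(5,4)] -> total=2
Click 3 (6,3) count=0: revealed 5 new [(5,2) (5,3) (6,2) (6,3) (6,4)] -> total=7

Answer: 7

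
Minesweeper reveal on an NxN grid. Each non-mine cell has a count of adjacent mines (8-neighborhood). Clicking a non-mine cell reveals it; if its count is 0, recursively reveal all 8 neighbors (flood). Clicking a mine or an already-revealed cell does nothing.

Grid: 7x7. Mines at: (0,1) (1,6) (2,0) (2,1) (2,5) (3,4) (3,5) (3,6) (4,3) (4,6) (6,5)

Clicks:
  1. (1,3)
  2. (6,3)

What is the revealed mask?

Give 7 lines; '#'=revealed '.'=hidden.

Click 1 (1,3) count=0: revealed 11 new [(0,2) (0,3) (0,4) (0,5) (1,2) (1,3) (1,4) (1,5) (2,2) (2,3) (2,4)] -> total=11
Click 2 (6,3) count=0: revealed 16 new [(3,0) (3,1) (3,2) (4,0) (4,1) (4,2) (5,0) (5,1) (5,2) (5,3) (5,4) (6,0) (6,1) (6,2) (6,3) (6,4)] -> total=27

Answer: ..####.
..####.
..###..
###....
###....
#####..
#####..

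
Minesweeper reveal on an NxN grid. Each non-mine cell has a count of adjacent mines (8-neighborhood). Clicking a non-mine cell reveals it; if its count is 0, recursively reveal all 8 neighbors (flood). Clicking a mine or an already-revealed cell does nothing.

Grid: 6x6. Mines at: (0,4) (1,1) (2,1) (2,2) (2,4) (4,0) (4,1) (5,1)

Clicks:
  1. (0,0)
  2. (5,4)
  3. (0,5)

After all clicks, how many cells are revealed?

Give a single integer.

Click 1 (0,0) count=1: revealed 1 new [(0,0)] -> total=1
Click 2 (5,4) count=0: revealed 12 new [(3,2) (3,3) (3,4) (3,5) (4,2) (4,3) (4,4) (4,5) (5,2) (5,3) (5,4) (5,5)] -> total=13
Click 3 (0,5) count=1: revealed 1 new [(0,5)] -> total=14

Answer: 14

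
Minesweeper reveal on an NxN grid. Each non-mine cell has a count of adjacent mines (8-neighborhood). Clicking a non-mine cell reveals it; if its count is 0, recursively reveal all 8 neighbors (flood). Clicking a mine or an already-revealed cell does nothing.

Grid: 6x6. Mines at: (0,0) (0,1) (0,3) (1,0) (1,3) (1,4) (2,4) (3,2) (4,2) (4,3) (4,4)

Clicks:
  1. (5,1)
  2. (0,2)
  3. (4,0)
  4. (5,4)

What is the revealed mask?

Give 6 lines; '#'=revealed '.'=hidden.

Answer: ..#...
......
##....
##....
##....
##..#.

Derivation:
Click 1 (5,1) count=1: revealed 1 new [(5,1)] -> total=1
Click 2 (0,2) count=3: revealed 1 new [(0,2)] -> total=2
Click 3 (4,0) count=0: revealed 7 new [(2,0) (2,1) (3,0) (3,1) (4,0) (4,1) (5,0)] -> total=9
Click 4 (5,4) count=2: revealed 1 new [(5,4)] -> total=10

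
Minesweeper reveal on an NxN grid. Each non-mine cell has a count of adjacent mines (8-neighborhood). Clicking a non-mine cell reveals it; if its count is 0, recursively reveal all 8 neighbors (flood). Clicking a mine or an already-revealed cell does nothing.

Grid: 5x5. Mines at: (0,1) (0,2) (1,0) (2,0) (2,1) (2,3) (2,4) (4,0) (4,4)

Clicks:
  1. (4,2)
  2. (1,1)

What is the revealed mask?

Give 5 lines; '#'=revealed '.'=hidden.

Answer: .....
.#...
.....
.###.
.###.

Derivation:
Click 1 (4,2) count=0: revealed 6 new [(3,1) (3,2) (3,3) (4,1) (4,2) (4,3)] -> total=6
Click 2 (1,1) count=5: revealed 1 new [(1,1)] -> total=7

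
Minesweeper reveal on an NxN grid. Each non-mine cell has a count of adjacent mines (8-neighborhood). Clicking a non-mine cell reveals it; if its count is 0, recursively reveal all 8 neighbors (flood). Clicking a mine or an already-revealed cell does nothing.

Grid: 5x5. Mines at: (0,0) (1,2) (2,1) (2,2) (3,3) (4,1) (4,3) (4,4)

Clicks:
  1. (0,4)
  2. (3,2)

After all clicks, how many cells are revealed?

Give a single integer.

Answer: 7

Derivation:
Click 1 (0,4) count=0: revealed 6 new [(0,3) (0,4) (1,3) (1,4) (2,3) (2,4)] -> total=6
Click 2 (3,2) count=5: revealed 1 new [(3,2)] -> total=7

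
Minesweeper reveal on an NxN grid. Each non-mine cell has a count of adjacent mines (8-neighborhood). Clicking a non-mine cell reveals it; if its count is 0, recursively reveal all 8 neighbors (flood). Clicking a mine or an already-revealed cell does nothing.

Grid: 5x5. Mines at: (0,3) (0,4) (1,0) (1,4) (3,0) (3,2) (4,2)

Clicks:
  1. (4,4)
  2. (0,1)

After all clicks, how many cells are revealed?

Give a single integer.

Answer: 7

Derivation:
Click 1 (4,4) count=0: revealed 6 new [(2,3) (2,4) (3,3) (3,4) (4,3) (4,4)] -> total=6
Click 2 (0,1) count=1: revealed 1 new [(0,1)] -> total=7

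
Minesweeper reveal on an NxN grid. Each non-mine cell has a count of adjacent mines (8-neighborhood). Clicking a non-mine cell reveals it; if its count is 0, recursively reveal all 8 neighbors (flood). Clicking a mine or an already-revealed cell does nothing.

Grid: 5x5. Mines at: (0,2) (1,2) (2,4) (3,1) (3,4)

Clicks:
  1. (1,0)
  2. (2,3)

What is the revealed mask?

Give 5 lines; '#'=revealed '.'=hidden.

Answer: ##...
##...
##.#.
.....
.....

Derivation:
Click 1 (1,0) count=0: revealed 6 new [(0,0) (0,1) (1,0) (1,1) (2,0) (2,1)] -> total=6
Click 2 (2,3) count=3: revealed 1 new [(2,3)] -> total=7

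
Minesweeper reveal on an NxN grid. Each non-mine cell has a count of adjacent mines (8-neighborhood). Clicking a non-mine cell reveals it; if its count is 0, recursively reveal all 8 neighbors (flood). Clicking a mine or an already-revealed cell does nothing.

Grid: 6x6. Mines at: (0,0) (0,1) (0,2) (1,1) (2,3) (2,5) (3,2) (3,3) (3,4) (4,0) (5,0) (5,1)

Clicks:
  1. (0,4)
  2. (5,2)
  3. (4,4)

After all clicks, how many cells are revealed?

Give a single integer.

Click 1 (0,4) count=0: revealed 6 new [(0,3) (0,4) (0,5) (1,3) (1,4) (1,5)] -> total=6
Click 2 (5,2) count=1: revealed 1 new [(5,2)] -> total=7
Click 3 (4,4) count=2: revealed 1 new [(4,4)] -> total=8

Answer: 8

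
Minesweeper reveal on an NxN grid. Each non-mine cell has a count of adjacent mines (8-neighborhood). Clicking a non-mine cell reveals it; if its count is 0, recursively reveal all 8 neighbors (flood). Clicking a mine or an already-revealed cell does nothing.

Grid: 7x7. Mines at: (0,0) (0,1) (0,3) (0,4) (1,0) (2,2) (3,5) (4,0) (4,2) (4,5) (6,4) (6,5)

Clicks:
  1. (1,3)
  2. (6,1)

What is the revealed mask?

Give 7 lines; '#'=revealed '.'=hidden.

Answer: .......
...#...
.......
.......
.......
####...
####...

Derivation:
Click 1 (1,3) count=3: revealed 1 new [(1,3)] -> total=1
Click 2 (6,1) count=0: revealed 8 new [(5,0) (5,1) (5,2) (5,3) (6,0) (6,1) (6,2) (6,3)] -> total=9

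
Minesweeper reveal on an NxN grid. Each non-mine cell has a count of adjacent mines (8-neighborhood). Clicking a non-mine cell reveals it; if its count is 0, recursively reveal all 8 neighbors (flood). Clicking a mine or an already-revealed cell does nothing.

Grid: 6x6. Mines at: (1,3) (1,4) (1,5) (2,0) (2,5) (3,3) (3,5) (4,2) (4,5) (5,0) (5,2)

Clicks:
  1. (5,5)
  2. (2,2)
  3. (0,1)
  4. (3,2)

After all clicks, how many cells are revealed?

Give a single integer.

Answer: 9

Derivation:
Click 1 (5,5) count=1: revealed 1 new [(5,5)] -> total=1
Click 2 (2,2) count=2: revealed 1 new [(2,2)] -> total=2
Click 3 (0,1) count=0: revealed 6 new [(0,0) (0,1) (0,2) (1,0) (1,1) (1,2)] -> total=8
Click 4 (3,2) count=2: revealed 1 new [(3,2)] -> total=9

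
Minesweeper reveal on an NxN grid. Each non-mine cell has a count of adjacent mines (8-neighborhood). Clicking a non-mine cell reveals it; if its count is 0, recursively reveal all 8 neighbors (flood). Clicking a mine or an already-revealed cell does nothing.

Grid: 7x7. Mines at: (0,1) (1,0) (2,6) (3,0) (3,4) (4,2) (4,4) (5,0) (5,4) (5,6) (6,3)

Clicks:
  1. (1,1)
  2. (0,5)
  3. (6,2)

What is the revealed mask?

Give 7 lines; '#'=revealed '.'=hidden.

Click 1 (1,1) count=2: revealed 1 new [(1,1)] -> total=1
Click 2 (0,5) count=0: revealed 18 new [(0,2) (0,3) (0,4) (0,5) (0,6) (1,2) (1,3) (1,4) (1,5) (1,6) (2,1) (2,2) (2,3) (2,4) (2,5) (3,1) (3,2) (3,3)] -> total=19
Click 3 (6,2) count=1: revealed 1 new [(6,2)] -> total=20

Answer: ..#####
.######
.#####.
.###...
.......
.......
..#....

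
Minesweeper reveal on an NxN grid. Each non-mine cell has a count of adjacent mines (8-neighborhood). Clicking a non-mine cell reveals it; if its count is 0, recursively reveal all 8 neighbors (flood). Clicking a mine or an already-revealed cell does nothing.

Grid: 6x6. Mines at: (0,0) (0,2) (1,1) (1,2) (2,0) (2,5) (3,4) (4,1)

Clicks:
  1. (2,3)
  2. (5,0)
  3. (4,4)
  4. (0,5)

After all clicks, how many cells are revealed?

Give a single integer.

Answer: 9

Derivation:
Click 1 (2,3) count=2: revealed 1 new [(2,3)] -> total=1
Click 2 (5,0) count=1: revealed 1 new [(5,0)] -> total=2
Click 3 (4,4) count=1: revealed 1 new [(4,4)] -> total=3
Click 4 (0,5) count=0: revealed 6 new [(0,3) (0,4) (0,5) (1,3) (1,4) (1,5)] -> total=9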